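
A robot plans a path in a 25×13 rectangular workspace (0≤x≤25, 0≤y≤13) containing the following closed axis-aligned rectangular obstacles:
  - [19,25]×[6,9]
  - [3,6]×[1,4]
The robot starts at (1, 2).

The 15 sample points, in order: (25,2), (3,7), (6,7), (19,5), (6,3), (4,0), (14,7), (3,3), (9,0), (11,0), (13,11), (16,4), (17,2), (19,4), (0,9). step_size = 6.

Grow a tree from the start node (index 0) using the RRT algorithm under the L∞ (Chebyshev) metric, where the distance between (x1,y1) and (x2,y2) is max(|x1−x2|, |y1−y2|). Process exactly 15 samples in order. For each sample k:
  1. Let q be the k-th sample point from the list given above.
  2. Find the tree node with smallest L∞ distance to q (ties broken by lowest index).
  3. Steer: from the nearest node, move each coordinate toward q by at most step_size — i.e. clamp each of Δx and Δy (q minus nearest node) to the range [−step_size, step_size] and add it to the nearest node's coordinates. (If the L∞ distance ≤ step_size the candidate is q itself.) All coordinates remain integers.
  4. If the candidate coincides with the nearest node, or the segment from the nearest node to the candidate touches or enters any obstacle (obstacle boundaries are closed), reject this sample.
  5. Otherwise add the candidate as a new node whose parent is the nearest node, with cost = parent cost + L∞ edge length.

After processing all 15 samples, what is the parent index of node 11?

1. q=(25,2) nearest=0 d=24 new=(7,2) → blocked by [3,6]×[1,4], reject
2. q=(3,7) nearest=0 d=5 new=(3,7) → add node 1 parent=0 cost=5
3. q=(6,7) nearest=1 d=3 new=(6,7) → add node 2 parent=1 cost=8
4. q=(19,5) nearest=2 d=13 new=(12,5) → add node 3 parent=2 cost=14
5. q=(6,3) nearest=1 d=4 new=(6,3) → blocked by [3,6]×[1,4], reject
6. q=(4,0) nearest=0 d=3 new=(4,0) → add node 4 parent=0 cost=3
7. q=(14,7) nearest=3 d=2 new=(14,7) → add node 5 parent=3 cost=16
8. q=(3,3) nearest=0 d=2 new=(3,3) → blocked by [3,6]×[1,4], reject
9. q=(9,0) nearest=3 d=5 new=(9,0) → add node 6 parent=3 cost=19
10. q=(11,0) nearest=6 d=2 new=(11,0) → add node 7 parent=6 cost=21
11. q=(13,11) nearest=5 d=4 new=(13,11) → add node 8 parent=5 cost=20
12. q=(16,4) nearest=5 d=3 new=(16,4) → add node 9 parent=5 cost=19
13. q=(17,2) nearest=9 d=2 new=(17,2) → add node 10 parent=9 cost=21
14. q=(19,4) nearest=10 d=2 new=(19,4) → add node 11 parent=10 cost=23
15. q=(0,9) nearest=1 d=3 new=(0,9) → add node 12 parent=1 cost=8

Parent of node 11: 10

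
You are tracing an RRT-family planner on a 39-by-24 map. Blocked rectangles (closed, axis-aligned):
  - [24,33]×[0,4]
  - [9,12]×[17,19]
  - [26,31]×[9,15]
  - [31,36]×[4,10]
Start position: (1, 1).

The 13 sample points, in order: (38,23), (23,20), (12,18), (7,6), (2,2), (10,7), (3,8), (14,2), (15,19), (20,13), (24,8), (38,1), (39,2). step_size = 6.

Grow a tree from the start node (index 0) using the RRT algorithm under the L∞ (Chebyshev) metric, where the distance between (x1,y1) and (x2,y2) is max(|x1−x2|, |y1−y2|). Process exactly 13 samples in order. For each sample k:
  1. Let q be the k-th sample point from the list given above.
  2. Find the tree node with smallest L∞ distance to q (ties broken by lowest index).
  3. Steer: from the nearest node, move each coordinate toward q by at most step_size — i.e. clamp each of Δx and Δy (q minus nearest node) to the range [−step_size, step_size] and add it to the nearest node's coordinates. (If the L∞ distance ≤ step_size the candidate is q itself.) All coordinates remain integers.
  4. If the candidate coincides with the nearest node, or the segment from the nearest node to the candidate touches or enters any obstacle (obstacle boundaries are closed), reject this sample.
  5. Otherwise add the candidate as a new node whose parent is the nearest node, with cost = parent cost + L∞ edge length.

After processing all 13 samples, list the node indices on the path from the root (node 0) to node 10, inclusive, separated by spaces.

Path: 0 1 2 8 9 10

1. q=(38,23) nearest=0 d=37 new=(7,7) → add node 1 parent=0 cost=6
2. q=(23,20) nearest=1 d=16 new=(13,13) → add node 2 parent=1 cost=12
3. q=(12,18) nearest=2 d=5 new=(12,18) → blocked by [9,12]×[17,19], reject
4. q=(7,6) nearest=1 d=1 new=(7,6) → add node 3 parent=1 cost=7
5. q=(2,2) nearest=0 d=1 new=(2,2) → add node 4 parent=0 cost=1
6. q=(10,7) nearest=1 d=3 new=(10,7) → add node 5 parent=1 cost=9
7. q=(3,8) nearest=1 d=4 new=(3,8) → add node 6 parent=1 cost=10
8. q=(14,2) nearest=5 d=5 new=(14,2) → add node 7 parent=5 cost=14
9. q=(15,19) nearest=2 d=6 new=(15,19) → add node 8 parent=2 cost=18
10. q=(20,13) nearest=8 d=6 new=(20,13) → add node 9 parent=8 cost=24
11. q=(24,8) nearest=9 d=5 new=(24,8) → add node 10 parent=9 cost=29
12. q=(38,1) nearest=10 d=14 new=(30,2) → blocked by [24,33]×[0,4], reject
13. q=(39,2) nearest=10 d=15 new=(30,2) → blocked by [24,33]×[0,4], reject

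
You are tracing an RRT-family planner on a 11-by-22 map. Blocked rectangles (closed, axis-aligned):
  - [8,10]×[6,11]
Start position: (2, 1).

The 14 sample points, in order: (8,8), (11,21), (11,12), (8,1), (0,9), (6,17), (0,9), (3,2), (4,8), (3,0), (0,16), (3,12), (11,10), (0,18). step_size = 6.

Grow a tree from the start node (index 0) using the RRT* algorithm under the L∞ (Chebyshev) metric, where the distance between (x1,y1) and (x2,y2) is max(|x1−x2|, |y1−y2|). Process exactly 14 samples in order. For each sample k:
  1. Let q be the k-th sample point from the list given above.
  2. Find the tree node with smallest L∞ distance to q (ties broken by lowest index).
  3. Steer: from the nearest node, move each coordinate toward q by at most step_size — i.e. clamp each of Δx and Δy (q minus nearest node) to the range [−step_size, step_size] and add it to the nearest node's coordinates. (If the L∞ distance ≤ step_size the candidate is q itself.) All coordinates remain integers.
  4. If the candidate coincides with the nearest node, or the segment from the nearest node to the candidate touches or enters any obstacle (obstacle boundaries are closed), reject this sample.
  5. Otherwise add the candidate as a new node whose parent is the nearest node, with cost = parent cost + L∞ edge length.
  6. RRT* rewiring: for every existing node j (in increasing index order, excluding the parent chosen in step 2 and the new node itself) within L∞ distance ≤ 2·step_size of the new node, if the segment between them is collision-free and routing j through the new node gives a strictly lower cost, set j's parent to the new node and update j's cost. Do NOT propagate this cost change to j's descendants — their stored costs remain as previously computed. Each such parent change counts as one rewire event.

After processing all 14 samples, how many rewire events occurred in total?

Rewire events: 1

1. q=(8,8) nearest=0 d=7 new=(8,7) → blocked by [8,10]×[6,11], reject
2. q=(11,21) nearest=0 d=20 new=(8,7) → blocked by [8,10]×[6,11], reject
3. q=(11,12) nearest=0 d=11 new=(8,7) → blocked by [8,10]×[6,11], reject
4. q=(8,1) nearest=0 d=6 new=(8,1) → add node 1 parent=0 cost=6
5. q=(0,9) nearest=0 d=8 new=(0,7) → add node 2 parent=0 cost=6
6. q=(6,17) nearest=2 d=10 new=(6,13) → add node 3 parent=2 cost=12
7. q=(0,9) nearest=2 d=2 new=(0,9) → add node 4 parent=2 cost=8
8. q=(3,2) nearest=0 d=1 new=(3,2) → add node 5 parent=0 cost=1
9. q=(4,8) nearest=2 d=4 new=(4,8) → add node 6 parent=2 cost=10
10. q=(3,0) nearest=0 d=1 new=(3,0) → add node 7 parent=0 cost=1; rewire 6→7 (9<10)
11. q=(0,16) nearest=3 d=6 new=(0,16) → add node 8 parent=3 cost=18
12. q=(3,12) nearest=3 d=3 new=(3,12) → add node 9 parent=3 cost=15
13. q=(11,10) nearest=3 d=5 new=(11,10) → blocked by [8,10]×[6,11], reject
14. q=(0,18) nearest=8 d=2 new=(0,18) → add node 10 parent=8 cost=20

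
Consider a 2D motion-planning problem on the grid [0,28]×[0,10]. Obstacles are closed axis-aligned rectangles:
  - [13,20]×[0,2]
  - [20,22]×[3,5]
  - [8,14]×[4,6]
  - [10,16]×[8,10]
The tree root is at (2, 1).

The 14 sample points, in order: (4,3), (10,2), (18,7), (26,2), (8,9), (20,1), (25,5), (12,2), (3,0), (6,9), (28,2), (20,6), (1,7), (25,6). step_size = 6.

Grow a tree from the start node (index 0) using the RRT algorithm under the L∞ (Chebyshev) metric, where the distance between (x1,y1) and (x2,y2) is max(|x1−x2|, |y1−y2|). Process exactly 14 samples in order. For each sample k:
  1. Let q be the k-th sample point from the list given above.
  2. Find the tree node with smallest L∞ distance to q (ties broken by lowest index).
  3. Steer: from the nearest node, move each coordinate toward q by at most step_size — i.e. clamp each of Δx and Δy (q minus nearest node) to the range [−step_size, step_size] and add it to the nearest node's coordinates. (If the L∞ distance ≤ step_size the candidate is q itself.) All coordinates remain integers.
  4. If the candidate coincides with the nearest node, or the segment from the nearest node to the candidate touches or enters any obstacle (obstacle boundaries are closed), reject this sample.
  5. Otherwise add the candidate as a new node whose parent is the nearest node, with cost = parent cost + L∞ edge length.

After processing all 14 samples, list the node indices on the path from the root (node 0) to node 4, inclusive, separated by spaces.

1. q=(4,3) nearest=0 d=2 new=(4,3) → add node 1 parent=0 cost=2
2. q=(10,2) nearest=1 d=6 new=(10,2) → add node 2 parent=1 cost=8
3. q=(18,7) nearest=2 d=8 new=(16,7) → blocked by [8,14]×[4,6], reject
4. q=(26,2) nearest=2 d=16 new=(16,2) → blocked by [13,20]×[0,2], reject
5. q=(8,9) nearest=1 d=6 new=(8,9) → add node 3 parent=1 cost=8
6. q=(20,1) nearest=2 d=10 new=(16,1) → blocked by [13,20]×[0,2], reject
7. q=(25,5) nearest=2 d=15 new=(16,5) → blocked by [8,14]×[4,6], reject
8. q=(12,2) nearest=2 d=2 new=(12,2) → add node 4 parent=2 cost=10
9. q=(3,0) nearest=0 d=1 new=(3,0) → add node 5 parent=0 cost=1
10. q=(6,9) nearest=3 d=2 new=(6,9) → add node 6 parent=3 cost=10
11. q=(28,2) nearest=4 d=16 new=(18,2) → blocked by [13,20]×[0,2], reject
12. q=(20,6) nearest=4 d=8 new=(18,6) → add node 7 parent=4 cost=16
13. q=(1,7) nearest=1 d=4 new=(1,7) → add node 8 parent=1 cost=6
14. q=(25,6) nearest=7 d=7 new=(24,6) → add node 9 parent=7 cost=22

Path: 0 1 2 4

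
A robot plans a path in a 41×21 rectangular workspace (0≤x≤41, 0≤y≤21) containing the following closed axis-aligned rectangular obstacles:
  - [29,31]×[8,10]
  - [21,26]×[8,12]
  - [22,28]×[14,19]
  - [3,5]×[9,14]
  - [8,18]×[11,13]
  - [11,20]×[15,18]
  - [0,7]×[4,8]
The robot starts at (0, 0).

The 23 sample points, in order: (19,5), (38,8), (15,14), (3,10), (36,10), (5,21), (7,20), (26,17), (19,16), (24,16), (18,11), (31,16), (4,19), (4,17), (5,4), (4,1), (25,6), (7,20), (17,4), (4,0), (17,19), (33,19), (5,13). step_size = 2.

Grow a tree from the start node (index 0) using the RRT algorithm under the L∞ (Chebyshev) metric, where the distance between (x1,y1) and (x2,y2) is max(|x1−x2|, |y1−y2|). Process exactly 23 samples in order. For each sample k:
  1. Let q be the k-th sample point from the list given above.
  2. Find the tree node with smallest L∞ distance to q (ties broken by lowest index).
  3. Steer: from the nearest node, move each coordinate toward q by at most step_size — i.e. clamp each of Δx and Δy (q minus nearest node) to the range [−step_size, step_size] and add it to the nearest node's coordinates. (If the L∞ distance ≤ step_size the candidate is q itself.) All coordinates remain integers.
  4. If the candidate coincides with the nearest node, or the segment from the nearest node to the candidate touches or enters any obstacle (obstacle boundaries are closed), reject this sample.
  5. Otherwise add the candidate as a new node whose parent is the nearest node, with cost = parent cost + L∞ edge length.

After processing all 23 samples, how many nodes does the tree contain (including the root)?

1. q=(19,5) nearest=0 d=19 new=(2,2) → add node 1 parent=0 cost=2
2. q=(38,8) nearest=1 d=36 new=(4,4) → blocked by [0,7]×[4,8], reject
3. q=(15,14) nearest=1 d=13 new=(4,4) → blocked by [0,7]×[4,8], reject
4. q=(3,10) nearest=1 d=8 new=(3,4) → blocked by [0,7]×[4,8], reject
5. q=(36,10) nearest=1 d=34 new=(4,4) → blocked by [0,7]×[4,8], reject
6. q=(5,21) nearest=1 d=19 new=(4,4) → blocked by [0,7]×[4,8], reject
7. q=(7,20) nearest=1 d=18 new=(4,4) → blocked by [0,7]×[4,8], reject
8. q=(26,17) nearest=1 d=24 new=(4,4) → blocked by [0,7]×[4,8], reject
9. q=(19,16) nearest=1 d=17 new=(4,4) → blocked by [0,7]×[4,8], reject
10. q=(24,16) nearest=1 d=22 new=(4,4) → blocked by [0,7]×[4,8], reject
11. q=(18,11) nearest=1 d=16 new=(4,4) → blocked by [0,7]×[4,8], reject
12. q=(31,16) nearest=1 d=29 new=(4,4) → blocked by [0,7]×[4,8], reject
13. q=(4,19) nearest=1 d=17 new=(4,4) → blocked by [0,7]×[4,8], reject
14. q=(4,17) nearest=1 d=15 new=(4,4) → blocked by [0,7]×[4,8], reject
15. q=(5,4) nearest=1 d=3 new=(4,4) → blocked by [0,7]×[4,8], reject
16. q=(4,1) nearest=1 d=2 new=(4,1) → add node 2 parent=1 cost=4
17. q=(25,6) nearest=2 d=21 new=(6,3) → add node 3 parent=2 cost=6
18. q=(7,20) nearest=3 d=17 new=(7,5) → blocked by [0,7]×[4,8], reject
19. q=(17,4) nearest=3 d=11 new=(8,4) → add node 4 parent=3 cost=8
20. q=(4,0) nearest=2 d=1 new=(4,0) → add node 5 parent=2 cost=5
21. q=(17,19) nearest=4 d=15 new=(10,6) → add node 6 parent=4 cost=10
22. q=(33,19) nearest=6 d=23 new=(12,8) → add node 7 parent=6 cost=12
23. q=(5,13) nearest=6 d=7 new=(8,8) → add node 8 parent=6 cost=12

Node count: 9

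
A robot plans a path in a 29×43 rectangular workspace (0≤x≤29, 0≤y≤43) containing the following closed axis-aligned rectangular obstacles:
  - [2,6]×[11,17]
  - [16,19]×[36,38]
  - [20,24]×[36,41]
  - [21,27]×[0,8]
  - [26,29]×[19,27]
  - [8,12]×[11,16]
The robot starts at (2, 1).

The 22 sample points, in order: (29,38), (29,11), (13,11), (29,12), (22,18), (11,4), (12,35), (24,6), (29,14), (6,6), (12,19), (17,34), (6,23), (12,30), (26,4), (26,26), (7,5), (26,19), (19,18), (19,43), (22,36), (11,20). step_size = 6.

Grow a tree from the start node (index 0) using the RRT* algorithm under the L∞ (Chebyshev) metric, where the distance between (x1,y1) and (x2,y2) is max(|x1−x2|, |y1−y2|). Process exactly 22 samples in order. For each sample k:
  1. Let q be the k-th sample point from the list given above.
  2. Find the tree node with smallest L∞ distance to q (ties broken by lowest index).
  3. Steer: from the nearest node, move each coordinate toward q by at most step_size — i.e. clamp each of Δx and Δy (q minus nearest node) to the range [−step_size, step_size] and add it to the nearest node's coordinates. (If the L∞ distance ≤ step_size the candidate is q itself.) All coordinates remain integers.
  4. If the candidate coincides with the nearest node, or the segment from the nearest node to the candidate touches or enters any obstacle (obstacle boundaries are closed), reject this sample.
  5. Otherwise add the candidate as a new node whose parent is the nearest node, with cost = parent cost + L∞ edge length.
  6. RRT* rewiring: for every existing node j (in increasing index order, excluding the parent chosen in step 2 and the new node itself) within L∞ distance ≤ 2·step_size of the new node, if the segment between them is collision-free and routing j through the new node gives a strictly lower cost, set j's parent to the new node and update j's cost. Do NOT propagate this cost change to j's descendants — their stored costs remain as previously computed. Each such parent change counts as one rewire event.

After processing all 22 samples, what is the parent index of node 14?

1. q=(29,38) nearest=0 d=37 new=(8,7) → add node 1 parent=0 cost=6
2. q=(29,11) nearest=1 d=21 new=(14,11) → add node 2 parent=1 cost=12
3. q=(13,11) nearest=2 d=1 new=(13,11) → add node 3 parent=2 cost=13
4. q=(29,12) nearest=2 d=15 new=(20,12) → add node 4 parent=2 cost=18
5. q=(22,18) nearest=4 d=6 new=(22,18) → add node 5 parent=4 cost=24
6. q=(11,4) nearest=1 d=3 new=(11,4) → add node 6 parent=1 cost=9
7. q=(12,35) nearest=5 d=17 new=(16,24) → add node 7 parent=5 cost=30
8. q=(24,6) nearest=4 d=6 new=(24,6) → blocked by [21,27]×[0,8], reject
9. q=(29,14) nearest=5 d=7 new=(28,14) → add node 8 parent=5 cost=30
10. q=(6,6) nearest=1 d=2 new=(6,6) → add node 9 parent=1 cost=8
11. q=(12,19) nearest=7 d=5 new=(12,19) → add node 10 parent=7 cost=35
12. q=(17,34) nearest=7 d=10 new=(17,30) → add node 11 parent=7 cost=36
13. q=(6,23) nearest=10 d=6 new=(6,23) → add node 12 parent=10 cost=41
14. q=(12,30) nearest=11 d=5 new=(12,30) → add node 13 parent=11 cost=41
15. q=(26,4) nearest=4 d=8 new=(26,6) → blocked by [21,27]×[0,8], reject
16. q=(26,26) nearest=5 d=8 new=(26,24) → blocked by [26,29]×[19,27], reject
17. q=(7,5) nearest=9 d=1 new=(7,5) → add node 14 parent=9 cost=9
18. q=(26,19) nearest=5 d=4 new=(26,19) → blocked by [26,29]×[19,27], reject
19. q=(19,18) nearest=5 d=3 new=(19,18) → add node 15 parent=5 cost=27; rewire 10→15 (34<35); rewire 13→15 (39<41)
20. q=(19,43) nearest=11 d=13 new=(19,36) → blocked by [16,19]×[36,38], reject
21. q=(22,36) nearest=11 d=6 new=(22,36) → blocked by [20,24]×[36,41], reject
22. q=(11,20) nearest=10 d=1 new=(11,20) → add node 16 parent=10 cost=35; rewire 12→16 (40<41)

Parent of node 14: 9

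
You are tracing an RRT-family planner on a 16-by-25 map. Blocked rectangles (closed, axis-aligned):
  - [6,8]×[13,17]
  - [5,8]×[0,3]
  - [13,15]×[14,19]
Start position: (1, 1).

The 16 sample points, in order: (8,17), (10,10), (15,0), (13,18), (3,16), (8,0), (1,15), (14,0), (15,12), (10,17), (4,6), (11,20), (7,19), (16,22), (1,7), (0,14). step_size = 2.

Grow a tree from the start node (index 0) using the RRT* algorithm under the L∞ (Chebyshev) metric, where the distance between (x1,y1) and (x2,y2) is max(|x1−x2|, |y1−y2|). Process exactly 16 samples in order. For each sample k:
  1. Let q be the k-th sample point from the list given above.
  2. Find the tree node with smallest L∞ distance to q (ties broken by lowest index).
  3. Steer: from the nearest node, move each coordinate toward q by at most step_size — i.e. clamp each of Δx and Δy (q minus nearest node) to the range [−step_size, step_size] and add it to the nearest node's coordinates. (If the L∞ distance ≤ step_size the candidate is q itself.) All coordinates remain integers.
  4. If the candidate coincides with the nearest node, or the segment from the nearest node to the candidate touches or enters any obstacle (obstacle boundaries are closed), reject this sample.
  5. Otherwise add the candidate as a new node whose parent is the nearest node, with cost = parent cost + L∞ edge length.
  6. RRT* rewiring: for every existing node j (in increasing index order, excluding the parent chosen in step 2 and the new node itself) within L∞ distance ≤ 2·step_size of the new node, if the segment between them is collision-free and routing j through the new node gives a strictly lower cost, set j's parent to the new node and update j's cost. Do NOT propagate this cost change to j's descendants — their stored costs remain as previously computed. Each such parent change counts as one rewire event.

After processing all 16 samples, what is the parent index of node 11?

Parent of node 11: 5

1. q=(8,17) nearest=0 d=16 new=(3,3) → add node 1 parent=0 cost=2
2. q=(10,10) nearest=1 d=7 new=(5,5) → add node 2 parent=1 cost=4
3. q=(15,0) nearest=2 d=10 new=(7,3) → blocked by [5,8]×[0,3], reject
4. q=(13,18) nearest=2 d=13 new=(7,7) → add node 3 parent=2 cost=6
5. q=(3,16) nearest=3 d=9 new=(5,9) → add node 4 parent=3 cost=8
6. q=(8,0) nearest=1 d=5 new=(5,1) → blocked by [5,8]×[0,3], reject
7. q=(1,15) nearest=4 d=6 new=(3,11) → add node 5 parent=4 cost=10
8. q=(14,0) nearest=3 d=7 new=(9,5) → add node 6 parent=3 cost=8
9. q=(15,12) nearest=6 d=7 new=(11,7) → add node 7 parent=6 cost=10
10. q=(10,17) nearest=5 d=7 new=(5,13) → add node 8 parent=5 cost=12
11. q=(4,6) nearest=2 d=1 new=(4,6) → add node 9 parent=2 cost=5
12. q=(11,20) nearest=8 d=7 new=(7,15) → blocked by [6,8]×[13,17], reject
13. q=(7,19) nearest=8 d=6 new=(7,15) → blocked by [6,8]×[13,17], reject
14. q=(16,22) nearest=8 d=11 new=(7,15) → blocked by [6,8]×[13,17], reject
15. q=(1,7) nearest=9 d=3 new=(2,7) → add node 10 parent=9 cost=7
16. q=(0,14) nearest=5 d=3 new=(1,13) → add node 11 parent=5 cost=12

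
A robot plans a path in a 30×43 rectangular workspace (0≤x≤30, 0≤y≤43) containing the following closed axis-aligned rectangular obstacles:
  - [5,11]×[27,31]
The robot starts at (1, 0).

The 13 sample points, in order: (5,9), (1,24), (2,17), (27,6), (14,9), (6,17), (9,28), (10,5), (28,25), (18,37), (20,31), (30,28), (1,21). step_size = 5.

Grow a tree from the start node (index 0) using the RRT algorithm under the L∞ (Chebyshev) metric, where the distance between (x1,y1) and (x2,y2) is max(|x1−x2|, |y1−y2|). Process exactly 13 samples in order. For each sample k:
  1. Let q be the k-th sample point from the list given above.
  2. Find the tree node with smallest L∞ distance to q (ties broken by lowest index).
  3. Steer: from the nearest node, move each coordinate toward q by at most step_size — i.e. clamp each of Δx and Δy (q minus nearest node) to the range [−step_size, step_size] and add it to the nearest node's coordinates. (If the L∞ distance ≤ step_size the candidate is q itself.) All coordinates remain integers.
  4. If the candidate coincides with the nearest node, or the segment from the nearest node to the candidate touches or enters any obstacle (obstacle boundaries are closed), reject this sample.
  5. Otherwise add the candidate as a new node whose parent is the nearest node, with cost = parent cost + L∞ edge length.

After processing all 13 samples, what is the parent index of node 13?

1. q=(5,9) nearest=0 d=9 new=(5,5) → add node 1 parent=0 cost=5
2. q=(1,24) nearest=1 d=19 new=(1,10) → add node 2 parent=1 cost=10
3. q=(2,17) nearest=2 d=7 new=(2,15) → add node 3 parent=2 cost=15
4. q=(27,6) nearest=1 d=22 new=(10,6) → add node 4 parent=1 cost=10
5. q=(14,9) nearest=4 d=4 new=(14,9) → add node 5 parent=4 cost=14
6. q=(6,17) nearest=3 d=4 new=(6,17) → add node 6 parent=3 cost=19
7. q=(9,28) nearest=6 d=11 new=(9,22) → add node 7 parent=6 cost=24
8. q=(10,5) nearest=4 d=1 new=(10,5) → add node 8 parent=4 cost=11
9. q=(28,25) nearest=5 d=16 new=(19,14) → add node 9 parent=5 cost=19
10. q=(18,37) nearest=7 d=15 new=(14,27) → add node 10 parent=7 cost=29
11. q=(20,31) nearest=10 d=6 new=(19,31) → add node 11 parent=10 cost=34
12. q=(30,28) nearest=11 d=11 new=(24,28) → add node 12 parent=11 cost=39
13. q=(1,21) nearest=6 d=5 new=(1,21) → add node 13 parent=6 cost=24

Parent of node 13: 6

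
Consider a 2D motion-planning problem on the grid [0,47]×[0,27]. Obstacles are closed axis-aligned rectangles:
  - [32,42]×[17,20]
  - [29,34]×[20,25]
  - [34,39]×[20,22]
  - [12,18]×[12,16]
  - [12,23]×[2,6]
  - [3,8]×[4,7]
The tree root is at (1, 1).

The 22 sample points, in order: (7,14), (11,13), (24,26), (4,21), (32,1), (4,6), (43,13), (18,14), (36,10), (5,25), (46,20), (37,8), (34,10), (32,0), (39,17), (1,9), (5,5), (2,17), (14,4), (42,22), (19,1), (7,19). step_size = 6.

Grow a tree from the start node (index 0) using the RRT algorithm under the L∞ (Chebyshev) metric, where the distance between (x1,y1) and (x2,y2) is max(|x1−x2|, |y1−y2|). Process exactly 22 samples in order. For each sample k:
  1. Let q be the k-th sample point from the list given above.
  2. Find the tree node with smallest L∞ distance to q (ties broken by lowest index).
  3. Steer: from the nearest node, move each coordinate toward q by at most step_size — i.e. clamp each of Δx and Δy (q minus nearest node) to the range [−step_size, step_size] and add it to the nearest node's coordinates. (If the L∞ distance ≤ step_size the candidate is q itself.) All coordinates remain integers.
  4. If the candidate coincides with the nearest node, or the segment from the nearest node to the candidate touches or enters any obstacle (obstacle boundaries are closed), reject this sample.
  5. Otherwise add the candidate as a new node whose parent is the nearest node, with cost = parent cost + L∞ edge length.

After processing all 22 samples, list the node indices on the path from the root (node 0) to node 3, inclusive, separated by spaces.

1. q=(7,14) nearest=0 d=13 new=(7,7) → blocked by [3,8]×[4,7], reject
2. q=(11,13) nearest=0 d=12 new=(7,7) → blocked by [3,8]×[4,7], reject
3. q=(24,26) nearest=0 d=25 new=(7,7) → blocked by [3,8]×[4,7], reject
4. q=(4,21) nearest=0 d=20 new=(4,7) → blocked by [3,8]×[4,7], reject
5. q=(32,1) nearest=0 d=31 new=(7,1) → add node 1 parent=0 cost=6
6. q=(4,6) nearest=0 d=5 new=(4,6) → blocked by [3,8]×[4,7], reject
7. q=(43,13) nearest=1 d=36 new=(13,7) → blocked by [12,23]×[2,6], reject
8. q=(18,14) nearest=1 d=13 new=(13,7) → blocked by [12,23]×[2,6], reject
9. q=(36,10) nearest=1 d=29 new=(13,7) → blocked by [12,23]×[2,6], reject
10. q=(5,25) nearest=0 d=24 new=(5,7) → blocked by [3,8]×[4,7], reject
11. q=(46,20) nearest=1 d=39 new=(13,7) → blocked by [12,23]×[2,6], reject
12. q=(37,8) nearest=1 d=30 new=(13,7) → blocked by [12,23]×[2,6], reject
13. q=(34,10) nearest=1 d=27 new=(13,7) → blocked by [12,23]×[2,6], reject
14. q=(32,0) nearest=1 d=25 new=(13,0) → add node 2 parent=1 cost=12
15. q=(39,17) nearest=2 d=26 new=(19,6) → blocked by [12,23]×[2,6], reject
16. q=(1,9) nearest=0 d=8 new=(1,7) → add node 3 parent=0 cost=6
17. q=(5,5) nearest=0 d=4 new=(5,5) → blocked by [3,8]×[4,7], reject
18. q=(2,17) nearest=3 d=10 new=(2,13) → add node 4 parent=3 cost=12
19. q=(14,4) nearest=2 d=4 new=(14,4) → blocked by [12,23]×[2,6], reject
20. q=(42,22) nearest=2 d=29 new=(19,6) → blocked by [12,23]×[2,6], reject
21. q=(19,1) nearest=2 d=6 new=(19,1) → add node 5 parent=2 cost=18
22. q=(7,19) nearest=4 d=6 new=(7,19) → add node 6 parent=4 cost=18

Path: 0 3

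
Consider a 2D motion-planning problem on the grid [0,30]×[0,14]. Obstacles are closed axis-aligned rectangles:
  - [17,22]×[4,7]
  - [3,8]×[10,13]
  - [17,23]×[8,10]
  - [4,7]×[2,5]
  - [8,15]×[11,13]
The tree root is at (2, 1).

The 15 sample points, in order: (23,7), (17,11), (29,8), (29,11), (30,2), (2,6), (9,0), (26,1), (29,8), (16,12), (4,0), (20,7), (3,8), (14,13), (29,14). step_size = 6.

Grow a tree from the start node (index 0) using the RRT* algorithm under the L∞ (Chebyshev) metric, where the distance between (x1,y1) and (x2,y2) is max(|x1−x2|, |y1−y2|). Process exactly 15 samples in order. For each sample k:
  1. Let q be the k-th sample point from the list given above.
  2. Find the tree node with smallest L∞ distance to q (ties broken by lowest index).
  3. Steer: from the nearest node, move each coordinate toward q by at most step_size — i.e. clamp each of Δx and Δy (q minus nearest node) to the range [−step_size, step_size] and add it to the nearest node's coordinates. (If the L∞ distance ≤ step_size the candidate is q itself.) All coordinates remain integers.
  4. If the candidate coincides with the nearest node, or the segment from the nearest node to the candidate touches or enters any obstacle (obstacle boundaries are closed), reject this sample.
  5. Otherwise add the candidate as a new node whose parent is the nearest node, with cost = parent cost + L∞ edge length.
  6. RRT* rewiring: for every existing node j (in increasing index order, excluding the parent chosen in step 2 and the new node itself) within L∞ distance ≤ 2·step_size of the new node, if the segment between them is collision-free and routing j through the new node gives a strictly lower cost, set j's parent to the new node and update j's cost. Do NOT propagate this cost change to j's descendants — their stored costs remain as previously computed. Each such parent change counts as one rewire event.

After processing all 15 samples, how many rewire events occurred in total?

Rewire events: 2

1. q=(23,7) nearest=0 d=21 new=(8,7) → blocked by [4,7]×[2,5], reject
2. q=(17,11) nearest=0 d=15 new=(8,7) → blocked by [4,7]×[2,5], reject
3. q=(29,8) nearest=0 d=27 new=(8,7) → blocked by [4,7]×[2,5], reject
4. q=(29,11) nearest=0 d=27 new=(8,7) → blocked by [4,7]×[2,5], reject
5. q=(30,2) nearest=0 d=28 new=(8,2) → add node 1 parent=0 cost=6
6. q=(2,6) nearest=0 d=5 new=(2,6) → add node 2 parent=0 cost=5
7. q=(9,0) nearest=1 d=2 new=(9,0) → add node 3 parent=1 cost=8
8. q=(26,1) nearest=3 d=17 new=(15,1) → add node 4 parent=3 cost=14
9. q=(29,8) nearest=4 d=14 new=(21,7) → blocked by [17,22]×[4,7], reject
10. q=(16,12) nearest=1 d=10 new=(14,8) → add node 5 parent=1 cost=12
11. q=(4,0) nearest=0 d=2 new=(4,0) → add node 6 parent=0 cost=2; rewire 3→6 (7<8); rewire 4→6 (13<14)
12. q=(20,7) nearest=4 d=6 new=(20,7) → blocked by [17,22]×[4,7], reject
13. q=(3,8) nearest=2 d=2 new=(3,8) → add node 7 parent=2 cost=7
14. q=(14,13) nearest=5 d=5 new=(14,13) → blocked by [8,15]×[11,13], reject
15. q=(29,14) nearest=4 d=14 new=(21,7) → blocked by [17,22]×[4,7], reject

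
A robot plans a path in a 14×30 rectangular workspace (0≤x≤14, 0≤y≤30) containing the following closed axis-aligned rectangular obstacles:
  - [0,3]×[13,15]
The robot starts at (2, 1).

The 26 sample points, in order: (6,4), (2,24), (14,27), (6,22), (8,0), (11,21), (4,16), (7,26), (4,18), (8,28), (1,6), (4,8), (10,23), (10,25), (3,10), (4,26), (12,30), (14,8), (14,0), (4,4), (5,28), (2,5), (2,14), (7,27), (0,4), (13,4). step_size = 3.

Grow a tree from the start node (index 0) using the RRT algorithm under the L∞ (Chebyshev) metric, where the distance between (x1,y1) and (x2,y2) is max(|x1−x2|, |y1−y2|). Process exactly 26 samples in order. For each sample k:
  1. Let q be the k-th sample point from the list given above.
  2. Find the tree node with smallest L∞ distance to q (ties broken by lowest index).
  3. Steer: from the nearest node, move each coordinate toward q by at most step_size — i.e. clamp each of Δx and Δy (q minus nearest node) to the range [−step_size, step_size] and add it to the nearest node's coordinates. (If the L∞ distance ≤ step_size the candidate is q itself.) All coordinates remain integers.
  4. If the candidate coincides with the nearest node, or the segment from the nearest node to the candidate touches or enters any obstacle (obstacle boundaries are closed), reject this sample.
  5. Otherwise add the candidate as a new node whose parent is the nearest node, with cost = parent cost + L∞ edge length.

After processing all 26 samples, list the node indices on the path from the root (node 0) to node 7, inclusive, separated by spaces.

1. q=(6,4) nearest=0 d=4 new=(5,4) → add node 1 parent=0 cost=3
2. q=(2,24) nearest=1 d=20 new=(2,7) → add node 2 parent=1 cost=6
3. q=(14,27) nearest=2 d=20 new=(5,10) → add node 3 parent=2 cost=9
4. q=(6,22) nearest=3 d=12 new=(6,13) → add node 4 parent=3 cost=12
5. q=(8,0) nearest=1 d=4 new=(8,1) → add node 5 parent=1 cost=6
6. q=(11,21) nearest=4 d=8 new=(9,16) → add node 6 parent=4 cost=15
7. q=(4,16) nearest=4 d=3 new=(4,16) → add node 7 parent=4 cost=15
8. q=(7,26) nearest=6 d=10 new=(7,19) → add node 8 parent=6 cost=18
9. q=(4,18) nearest=7 d=2 new=(4,18) → add node 9 parent=7 cost=17
10. q=(8,28) nearest=8 d=9 new=(8,22) → add node 10 parent=8 cost=21
11. q=(1,6) nearest=2 d=1 new=(1,6) → add node 11 parent=2 cost=7
12. q=(4,8) nearest=2 d=2 new=(4,8) → add node 12 parent=2 cost=8
13. q=(10,23) nearest=10 d=2 new=(10,23) → add node 13 parent=10 cost=23
14. q=(10,25) nearest=13 d=2 new=(10,25) → add node 14 parent=13 cost=25
15. q=(3,10) nearest=3 d=2 new=(3,10) → add node 15 parent=3 cost=11
16. q=(4,26) nearest=10 d=4 new=(5,25) → add node 16 parent=10 cost=24
17. q=(12,30) nearest=14 d=5 new=(12,28) → add node 17 parent=14 cost=28
18. q=(14,8) nearest=5 d=7 new=(11,4) → add node 18 parent=5 cost=9
19. q=(14,0) nearest=18 d=4 new=(14,1) → add node 19 parent=18 cost=12
20. q=(4,4) nearest=1 d=1 new=(4,4) → add node 20 parent=1 cost=4
21. q=(5,28) nearest=16 d=3 new=(5,28) → add node 21 parent=16 cost=27
22. q=(2,5) nearest=11 d=1 new=(2,5) → add node 22 parent=11 cost=8
23. q=(2,14) nearest=7 d=2 new=(2,14) → blocked by [0,3]×[13,15], reject
24. q=(7,27) nearest=16 d=2 new=(7,27) → add node 23 parent=16 cost=26
25. q=(0,4) nearest=11 d=2 new=(0,4) → add node 24 parent=11 cost=9
26. q=(13,4) nearest=18 d=2 new=(13,4) → add node 25 parent=18 cost=11

Path: 0 1 2 3 4 7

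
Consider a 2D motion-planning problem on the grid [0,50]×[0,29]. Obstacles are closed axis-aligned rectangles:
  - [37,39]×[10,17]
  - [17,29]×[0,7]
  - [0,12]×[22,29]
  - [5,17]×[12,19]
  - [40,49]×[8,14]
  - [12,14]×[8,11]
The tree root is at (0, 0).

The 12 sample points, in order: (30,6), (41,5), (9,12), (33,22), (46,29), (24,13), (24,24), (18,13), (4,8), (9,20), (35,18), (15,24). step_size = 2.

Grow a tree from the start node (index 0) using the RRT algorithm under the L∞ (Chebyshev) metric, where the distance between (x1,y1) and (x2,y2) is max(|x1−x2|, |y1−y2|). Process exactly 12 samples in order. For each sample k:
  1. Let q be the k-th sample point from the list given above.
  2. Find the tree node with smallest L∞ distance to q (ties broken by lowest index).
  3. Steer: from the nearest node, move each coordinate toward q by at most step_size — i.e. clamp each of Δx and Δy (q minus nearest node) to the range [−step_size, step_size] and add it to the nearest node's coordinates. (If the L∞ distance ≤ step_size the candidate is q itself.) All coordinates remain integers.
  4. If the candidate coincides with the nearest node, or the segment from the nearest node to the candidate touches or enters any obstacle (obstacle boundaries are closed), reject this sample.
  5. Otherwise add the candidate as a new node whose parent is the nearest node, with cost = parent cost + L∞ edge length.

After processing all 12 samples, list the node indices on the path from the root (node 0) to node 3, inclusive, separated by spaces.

Path: 0 1 2 3

1. q=(30,6) nearest=0 d=30 new=(2,2) → add node 1 parent=0 cost=2
2. q=(41,5) nearest=1 d=39 new=(4,4) → add node 2 parent=1 cost=4
3. q=(9,12) nearest=2 d=8 new=(6,6) → add node 3 parent=2 cost=6
4. q=(33,22) nearest=3 d=27 new=(8,8) → add node 4 parent=3 cost=8
5. q=(46,29) nearest=4 d=38 new=(10,10) → add node 5 parent=4 cost=10
6. q=(24,13) nearest=5 d=14 new=(12,12) → blocked by [5,17]×[12,19], reject
7. q=(24,24) nearest=5 d=14 new=(12,12) → blocked by [5,17]×[12,19], reject
8. q=(18,13) nearest=5 d=8 new=(12,12) → blocked by [5,17]×[12,19], reject
9. q=(4,8) nearest=3 d=2 new=(4,8) → add node 6 parent=3 cost=8
10. q=(9,20) nearest=5 d=10 new=(9,12) → blocked by [5,17]×[12,19], reject
11. q=(35,18) nearest=5 d=25 new=(12,12) → blocked by [5,17]×[12,19], reject
12. q=(15,24) nearest=5 d=14 new=(12,12) → blocked by [5,17]×[12,19], reject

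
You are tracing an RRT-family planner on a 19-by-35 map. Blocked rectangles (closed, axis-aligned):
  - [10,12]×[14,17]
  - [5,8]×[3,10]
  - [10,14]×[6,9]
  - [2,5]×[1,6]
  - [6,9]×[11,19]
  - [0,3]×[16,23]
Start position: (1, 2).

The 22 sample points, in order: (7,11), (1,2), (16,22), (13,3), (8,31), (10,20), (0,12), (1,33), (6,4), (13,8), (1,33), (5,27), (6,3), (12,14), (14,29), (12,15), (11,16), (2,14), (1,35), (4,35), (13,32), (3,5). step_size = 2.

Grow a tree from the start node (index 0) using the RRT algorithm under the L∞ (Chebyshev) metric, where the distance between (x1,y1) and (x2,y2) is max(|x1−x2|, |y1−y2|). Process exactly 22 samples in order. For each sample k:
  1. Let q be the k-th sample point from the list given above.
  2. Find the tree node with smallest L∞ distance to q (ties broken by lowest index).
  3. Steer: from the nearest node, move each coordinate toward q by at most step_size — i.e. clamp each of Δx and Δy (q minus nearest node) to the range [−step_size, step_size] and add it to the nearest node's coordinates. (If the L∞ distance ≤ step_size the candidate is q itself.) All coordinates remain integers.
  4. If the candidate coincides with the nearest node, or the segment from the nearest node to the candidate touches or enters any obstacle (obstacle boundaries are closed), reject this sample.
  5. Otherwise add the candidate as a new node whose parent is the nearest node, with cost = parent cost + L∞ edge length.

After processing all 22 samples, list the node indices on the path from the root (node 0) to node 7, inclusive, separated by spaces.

1. q=(7,11) nearest=0 d=9 new=(3,4) → blocked by [2,5]×[1,6], reject
2. q=(1,2) nearest=0 d=0 → coincident, reject
3. q=(16,22) nearest=0 d=20 new=(3,4) → blocked by [2,5]×[1,6], reject
4. q=(13,3) nearest=0 d=12 new=(3,3) → blocked by [2,5]×[1,6], reject
5. q=(8,31) nearest=0 d=29 new=(3,4) → blocked by [2,5]×[1,6], reject
6. q=(10,20) nearest=0 d=18 new=(3,4) → blocked by [2,5]×[1,6], reject
7. q=(0,12) nearest=0 d=10 new=(0,4) → add node 1 parent=0 cost=2
8. q=(1,33) nearest=1 d=29 new=(1,6) → add node 2 parent=1 cost=4
9. q=(6,4) nearest=0 d=5 new=(3,4) → blocked by [2,5]×[1,6], reject
10. q=(13,8) nearest=0 d=12 new=(3,4) → blocked by [2,5]×[1,6], reject
11. q=(1,33) nearest=2 d=27 new=(1,8) → add node 3 parent=2 cost=6
12. q=(5,27) nearest=3 d=19 new=(3,10) → add node 4 parent=3 cost=8
13. q=(6,3) nearest=0 d=5 new=(3,3) → blocked by [2,5]×[1,6], reject
14. q=(12,14) nearest=4 d=9 new=(5,12) → add node 5 parent=4 cost=10
15. q=(14,29) nearest=5 d=17 new=(7,14) → blocked by [6,9]×[11,19], reject
16. q=(12,15) nearest=5 d=7 new=(7,14) → blocked by [6,9]×[11,19], reject
17. q=(11,16) nearest=5 d=6 new=(7,14) → blocked by [6,9]×[11,19], reject
18. q=(2,14) nearest=5 d=3 new=(3,14) → add node 6 parent=5 cost=12
19. q=(1,35) nearest=6 d=21 new=(1,16) → blocked by [0,3]×[16,23], reject
20. q=(4,35) nearest=6 d=21 new=(4,16) → add node 7 parent=6 cost=14
21. q=(13,32) nearest=7 d=16 new=(6,18) → blocked by [6,9]×[11,19], reject
22. q=(3,5) nearest=2 d=2 new=(3,5) → blocked by [2,5]×[1,6], reject

Path: 0 1 2 3 4 5 6 7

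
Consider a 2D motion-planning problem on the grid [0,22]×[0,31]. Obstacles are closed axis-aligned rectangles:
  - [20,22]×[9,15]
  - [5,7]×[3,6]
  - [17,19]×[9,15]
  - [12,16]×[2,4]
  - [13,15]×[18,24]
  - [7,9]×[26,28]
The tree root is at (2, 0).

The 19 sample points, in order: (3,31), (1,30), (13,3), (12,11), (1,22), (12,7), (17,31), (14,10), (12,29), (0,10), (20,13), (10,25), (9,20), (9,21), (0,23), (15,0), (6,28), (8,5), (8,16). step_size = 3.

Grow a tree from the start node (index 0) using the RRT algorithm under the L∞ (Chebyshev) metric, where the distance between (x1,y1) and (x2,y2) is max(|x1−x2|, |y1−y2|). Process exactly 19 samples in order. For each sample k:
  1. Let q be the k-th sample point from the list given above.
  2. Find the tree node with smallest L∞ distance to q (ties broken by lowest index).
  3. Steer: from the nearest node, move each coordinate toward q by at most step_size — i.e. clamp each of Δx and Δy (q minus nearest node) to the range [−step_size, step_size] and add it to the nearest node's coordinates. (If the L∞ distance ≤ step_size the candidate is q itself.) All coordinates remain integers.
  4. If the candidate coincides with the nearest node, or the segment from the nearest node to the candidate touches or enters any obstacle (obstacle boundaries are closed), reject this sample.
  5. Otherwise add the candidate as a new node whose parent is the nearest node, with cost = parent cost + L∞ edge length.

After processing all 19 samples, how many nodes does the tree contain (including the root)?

Node count: 17

1. q=(3,31) nearest=0 d=31 new=(3,3) → add node 1 parent=0 cost=3
2. q=(1,30) nearest=1 d=27 new=(1,6) → add node 2 parent=1 cost=6
3. q=(13,3) nearest=1 d=10 new=(6,3) → blocked by [5,7]×[3,6], reject
4. q=(12,11) nearest=1 d=9 new=(6,6) → blocked by [5,7]×[3,6], reject
5. q=(1,22) nearest=2 d=16 new=(1,9) → add node 3 parent=2 cost=9
6. q=(12,7) nearest=1 d=9 new=(6,6) → blocked by [5,7]×[3,6], reject
7. q=(17,31) nearest=3 d=22 new=(4,12) → add node 4 parent=3 cost=12
8. q=(14,10) nearest=4 d=10 new=(7,10) → add node 5 parent=4 cost=15
9. q=(12,29) nearest=4 d=17 new=(7,15) → add node 6 parent=4 cost=15
10. q=(0,10) nearest=3 d=1 new=(0,10) → add node 7 parent=3 cost=10
11. q=(20,13) nearest=5 d=13 new=(10,13) → add node 8 parent=5 cost=18
12. q=(10,25) nearest=6 d=10 new=(10,18) → add node 9 parent=6 cost=18
13. q=(9,20) nearest=9 d=2 new=(9,20) → add node 10 parent=9 cost=20
14. q=(9,21) nearest=10 d=1 new=(9,21) → add node 11 parent=10 cost=21
15. q=(0,23) nearest=6 d=8 new=(4,18) → add node 12 parent=6 cost=18
16. q=(15,0) nearest=5 d=10 new=(10,7) → add node 13 parent=5 cost=18
17. q=(6,28) nearest=11 d=7 new=(6,24) → add node 14 parent=11 cost=24
18. q=(8,5) nearest=13 d=2 new=(8,5) → add node 15 parent=13 cost=20
19. q=(8,16) nearest=6 d=1 new=(8,16) → add node 16 parent=6 cost=16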